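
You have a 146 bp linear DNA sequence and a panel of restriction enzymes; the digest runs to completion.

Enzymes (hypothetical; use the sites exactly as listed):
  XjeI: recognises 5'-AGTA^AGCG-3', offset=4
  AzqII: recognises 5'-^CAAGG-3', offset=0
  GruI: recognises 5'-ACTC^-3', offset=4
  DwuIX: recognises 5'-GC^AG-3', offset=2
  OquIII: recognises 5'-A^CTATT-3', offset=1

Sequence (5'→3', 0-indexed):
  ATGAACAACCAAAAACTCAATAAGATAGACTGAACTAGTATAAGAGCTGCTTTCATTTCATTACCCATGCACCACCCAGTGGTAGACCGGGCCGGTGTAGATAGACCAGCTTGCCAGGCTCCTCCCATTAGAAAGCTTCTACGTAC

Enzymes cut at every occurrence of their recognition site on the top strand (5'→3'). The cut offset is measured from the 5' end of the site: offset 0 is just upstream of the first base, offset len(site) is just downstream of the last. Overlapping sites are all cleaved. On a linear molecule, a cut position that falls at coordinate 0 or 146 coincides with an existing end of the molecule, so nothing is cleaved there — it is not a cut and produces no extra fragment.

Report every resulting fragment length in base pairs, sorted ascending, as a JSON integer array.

[18,128]

Site scan:
  XjeI (AGTAAGCG, off=4): no sites
  AzqII (CAAGG, off=0): no sites
  GruI (ACTC, off=4): starts [14] → cuts [18]
  DwuIX (GCAG, off=2): no sites
  OquIII (ACTATT, off=1): no sites

All cut coordinates (distinct, sorted): [18]

Fragments:
  [0,18): 18 bp
  [18,146): 128 bp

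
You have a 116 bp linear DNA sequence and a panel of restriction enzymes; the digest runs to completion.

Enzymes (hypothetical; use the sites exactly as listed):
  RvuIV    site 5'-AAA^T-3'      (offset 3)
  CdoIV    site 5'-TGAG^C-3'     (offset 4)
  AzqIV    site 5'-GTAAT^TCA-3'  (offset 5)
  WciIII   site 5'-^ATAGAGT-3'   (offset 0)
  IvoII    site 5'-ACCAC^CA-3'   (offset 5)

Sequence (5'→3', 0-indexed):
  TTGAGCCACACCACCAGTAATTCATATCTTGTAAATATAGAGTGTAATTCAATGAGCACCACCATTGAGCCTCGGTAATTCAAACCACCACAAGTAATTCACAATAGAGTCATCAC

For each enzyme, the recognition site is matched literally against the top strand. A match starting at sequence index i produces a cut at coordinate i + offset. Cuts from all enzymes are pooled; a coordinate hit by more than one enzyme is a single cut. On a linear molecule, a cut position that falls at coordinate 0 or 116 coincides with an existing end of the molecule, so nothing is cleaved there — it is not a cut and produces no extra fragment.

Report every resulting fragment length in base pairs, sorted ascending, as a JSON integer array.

Site scan:
  RvuIV (AAAT, off=3): starts [32] → cuts [35]
  CdoIV (TGAGC, off=4): starts [1, 52, 65] → cuts [5, 56, 69]
  AzqIV (GTAATTCA, off=5): starts [16, 43, 74, 93] → cuts [21, 48, 79, 98]
  WciIII (ATAGAGT, off=0): starts [36, 103] → cuts [36, 103]
  IvoII (ACCACCA, off=5): starts [9, 57, 83] → cuts [14, 62, 88]

All cut coordinates (distinct, sorted): [5, 14, 21, 35, 36, 48, 56, 62, 69, 79, 88, 98, 103]

Fragments:
  [0,5): 5 bp
  [5,14): 9 bp
  [14,21): 7 bp
  [21,35): 14 bp
  [35,36): 1 bp
  [36,48): 12 bp
  [48,56): 8 bp
  [56,62): 6 bp
  [62,69): 7 bp
  [69,79): 10 bp
  [79,88): 9 bp
  [88,98): 10 bp
  [98,103): 5 bp
  [103,116): 13 bp

[1,5,5,6,7,7,8,9,9,10,10,12,13,14]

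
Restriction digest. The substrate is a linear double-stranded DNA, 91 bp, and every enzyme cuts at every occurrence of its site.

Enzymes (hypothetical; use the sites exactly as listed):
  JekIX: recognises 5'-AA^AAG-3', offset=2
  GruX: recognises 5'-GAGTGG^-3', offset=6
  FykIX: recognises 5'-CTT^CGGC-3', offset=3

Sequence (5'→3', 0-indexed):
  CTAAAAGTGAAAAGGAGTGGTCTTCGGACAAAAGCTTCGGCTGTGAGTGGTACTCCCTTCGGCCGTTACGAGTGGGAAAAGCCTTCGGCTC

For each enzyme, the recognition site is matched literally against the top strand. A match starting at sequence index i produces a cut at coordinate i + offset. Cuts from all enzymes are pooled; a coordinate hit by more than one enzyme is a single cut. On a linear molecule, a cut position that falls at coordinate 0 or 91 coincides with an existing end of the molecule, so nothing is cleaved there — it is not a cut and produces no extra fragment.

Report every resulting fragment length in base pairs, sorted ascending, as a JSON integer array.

Site scan:
  JekIX (AAAAG, off=2): starts [2, 9, 29, 76] → cuts [4, 11, 31, 78]
  GruX (GAGTGG, off=6): starts [14, 44, 69] → cuts [20, 50, 75]
  FykIX (CTTCGGC, off=3): starts [34, 56, 82] → cuts [37, 59, 85]

All cut coordinates (distinct, sorted): [4, 11, 20, 31, 37, 50, 59, 75, 78, 85]

Fragments:
  [0,4): 4 bp
  [4,11): 7 bp
  [11,20): 9 bp
  [20,31): 11 bp
  [31,37): 6 bp
  [37,50): 13 bp
  [50,59): 9 bp
  [59,75): 16 bp
  [75,78): 3 bp
  [78,85): 7 bp
  [85,91): 6 bp

[3,4,6,6,7,7,9,9,11,13,16]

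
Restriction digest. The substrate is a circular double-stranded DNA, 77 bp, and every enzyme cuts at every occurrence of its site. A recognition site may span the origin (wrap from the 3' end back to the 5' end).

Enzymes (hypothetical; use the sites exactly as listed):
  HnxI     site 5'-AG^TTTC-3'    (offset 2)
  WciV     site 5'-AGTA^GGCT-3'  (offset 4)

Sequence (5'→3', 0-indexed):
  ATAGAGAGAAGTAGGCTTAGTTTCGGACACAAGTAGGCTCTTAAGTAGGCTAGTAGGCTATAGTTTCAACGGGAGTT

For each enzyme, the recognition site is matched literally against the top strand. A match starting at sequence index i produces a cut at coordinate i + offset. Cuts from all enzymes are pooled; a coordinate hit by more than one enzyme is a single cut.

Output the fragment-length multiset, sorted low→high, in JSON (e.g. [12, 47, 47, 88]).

[7,8,8,12,15,27]

Scan for sites:
  HnxI AGTTTC/2: at [18, 61] ⇒ [20, 63]
  WciV AGTAGGCT/4: at [9, 31, 43, 51] ⇒ [13, 35, 47, 55]

Pooled cuts: [13, 20, 35, 47, 55, 63]

Fragments:
  13→20: 7 bp
  20→35: 15 bp
  35→47: 12 bp
  47→55: 8 bp
  55→63: 8 bp
  63→13 (wrap): 77-63+13 = 27 bp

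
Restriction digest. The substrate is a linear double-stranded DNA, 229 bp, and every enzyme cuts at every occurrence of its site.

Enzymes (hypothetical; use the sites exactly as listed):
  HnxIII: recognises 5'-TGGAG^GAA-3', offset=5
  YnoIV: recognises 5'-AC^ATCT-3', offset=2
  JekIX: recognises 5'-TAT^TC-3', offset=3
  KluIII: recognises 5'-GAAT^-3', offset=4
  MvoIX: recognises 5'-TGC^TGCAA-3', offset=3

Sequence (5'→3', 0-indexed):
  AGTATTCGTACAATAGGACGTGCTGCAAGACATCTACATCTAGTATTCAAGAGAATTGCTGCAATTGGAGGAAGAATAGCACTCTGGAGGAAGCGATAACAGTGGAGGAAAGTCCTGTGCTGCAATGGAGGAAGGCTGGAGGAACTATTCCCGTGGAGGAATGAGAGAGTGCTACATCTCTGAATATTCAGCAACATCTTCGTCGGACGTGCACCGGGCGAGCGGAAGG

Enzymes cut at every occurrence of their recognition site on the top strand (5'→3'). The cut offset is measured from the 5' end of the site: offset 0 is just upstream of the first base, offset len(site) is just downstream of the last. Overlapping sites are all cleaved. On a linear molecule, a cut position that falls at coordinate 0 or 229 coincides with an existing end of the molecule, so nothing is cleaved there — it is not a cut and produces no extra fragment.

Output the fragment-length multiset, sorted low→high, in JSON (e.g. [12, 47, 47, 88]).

[2,3,4,5,6,7,7,8,8,9,10,10,10,10,11,11,12,13,13,18,18,34]

Site scan:
  HnxIII TGGAGGAA/5: at [65, 84, 102, 125, 136, 153] ⇒ [70, 89, 107, 130, 141, 158]
  YnoIV ACATCT/2: at [29, 35, 173, 193] ⇒ [31, 37, 175, 195]
  JekIX TATTC/3: at [2, 43, 145, 184] ⇒ [5, 46, 148, 187]
  KluIII GAAT/4: at [52, 73, 158, 181] ⇒ [56, 77, 162, 185]
  MvoIX TGCTGCAA/3: at [20, 56, 117] ⇒ [23, 59, 120]

Pooled cuts: [5, 23, 31, 37, 46, 56, 59, 70, 77, 89, 107, 120, 130, 141, 148, 158, 162, 175, 185, 187, 195]

Fragment lengths:
  [0,5): 5 bp
  [5,23): 18 bp
  [23,31): 8 bp
  [31,37): 6 bp
  [37,46): 9 bp
  [46,56): 10 bp
  [56,59): 3 bp
  [59,70): 11 bp
  [70,77): 7 bp
  [77,89): 12 bp
  [89,107): 18 bp
  [107,120): 13 bp
  [120,130): 10 bp
  [130,141): 11 bp
  [141,148): 7 bp
  [148,158): 10 bp
  [158,162): 4 bp
  [162,175): 13 bp
  [175,185): 10 bp
  [185,187): 2 bp
  [187,195): 8 bp
  [195,229): 34 bp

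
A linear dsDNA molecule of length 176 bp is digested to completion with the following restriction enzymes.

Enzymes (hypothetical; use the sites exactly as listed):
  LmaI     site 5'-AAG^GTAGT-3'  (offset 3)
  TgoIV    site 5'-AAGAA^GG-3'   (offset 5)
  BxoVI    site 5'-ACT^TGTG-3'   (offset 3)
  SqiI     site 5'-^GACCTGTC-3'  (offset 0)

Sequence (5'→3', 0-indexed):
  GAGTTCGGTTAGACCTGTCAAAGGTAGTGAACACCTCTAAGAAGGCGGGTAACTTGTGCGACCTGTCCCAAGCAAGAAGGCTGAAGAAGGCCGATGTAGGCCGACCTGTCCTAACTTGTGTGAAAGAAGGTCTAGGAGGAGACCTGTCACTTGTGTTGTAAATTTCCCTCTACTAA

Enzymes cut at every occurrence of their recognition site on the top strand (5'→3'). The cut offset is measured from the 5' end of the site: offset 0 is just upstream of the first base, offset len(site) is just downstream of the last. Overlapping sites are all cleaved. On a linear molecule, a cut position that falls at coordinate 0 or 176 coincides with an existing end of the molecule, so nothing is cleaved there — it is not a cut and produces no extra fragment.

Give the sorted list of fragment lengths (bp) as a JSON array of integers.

[5,10,11,11,11,12,12,12,14,14,19,20,25]

Scan for sites:
  LmaI (AAGGTAGT, off=3): starts [20] → cuts [23]
  TgoIV (AAGAAGG, off=5): starts [38, 73, 83, 123] → cuts [43, 78, 88, 128]
  BxoVI (ACTTGTG, off=3): starts [51, 113, 148] → cuts [54, 116, 151]
  SqiI (GACCTGTC, off=0): starts [11, 59, 102, 140] → cuts [11, 59, 102, 140]

All cut coordinates (distinct, sorted): [11, 23, 43, 54, 59, 78, 88, 102, 116, 128, 140, 151]

Fragment lengths:
  [0,11): 11 bp
  [11,23): 12 bp
  [23,43): 20 bp
  [43,54): 11 bp
  [54,59): 5 bp
  [59,78): 19 bp
  [78,88): 10 bp
  [88,102): 14 bp
  [102,116): 14 bp
  [116,128): 12 bp
  [128,140): 12 bp
  [140,151): 11 bp
  [151,176): 25 bp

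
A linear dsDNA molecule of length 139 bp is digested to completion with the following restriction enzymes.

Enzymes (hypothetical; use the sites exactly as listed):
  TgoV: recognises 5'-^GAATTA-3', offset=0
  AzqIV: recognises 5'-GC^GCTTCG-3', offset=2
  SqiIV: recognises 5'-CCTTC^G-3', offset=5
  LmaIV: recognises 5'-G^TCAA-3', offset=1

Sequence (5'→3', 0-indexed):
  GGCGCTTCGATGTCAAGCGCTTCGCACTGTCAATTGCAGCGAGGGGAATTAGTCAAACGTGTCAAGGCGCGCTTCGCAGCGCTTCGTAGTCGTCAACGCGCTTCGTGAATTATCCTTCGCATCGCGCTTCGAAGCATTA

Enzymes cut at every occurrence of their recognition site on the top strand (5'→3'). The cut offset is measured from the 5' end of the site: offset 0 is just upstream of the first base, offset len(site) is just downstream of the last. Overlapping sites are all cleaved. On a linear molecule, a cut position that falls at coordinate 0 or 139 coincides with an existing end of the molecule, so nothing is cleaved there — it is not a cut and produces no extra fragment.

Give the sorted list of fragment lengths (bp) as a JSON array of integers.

Per-enzyme occurrences:
  TgoV (GAATTA, off=0): starts [45, 106] → cuts [45, 106]
  AzqIV (GCGCTTCG, off=2): starts [1, 16, 68, 78, 97, 123] → cuts [3, 18, 70, 80, 99, 125]
  SqiIV (CCTTCG, off=5): starts [113] → cuts [118]
  LmaIV (GTCAA, off=1): starts [11, 28, 51, 60, 91] → cuts [12, 29, 52, 61, 92]

Pooled cuts: [3, 12, 18, 29, 45, 52, 61, 70, 80, 92, 99, 106, 118, 125]

Fragments:
  [0,3): 3 bp
  [3,12): 9 bp
  [12,18): 6 bp
  [18,29): 11 bp
  [29,45): 16 bp
  [45,52): 7 bp
  [52,61): 9 bp
  [61,70): 9 bp
  [70,80): 10 bp
  [80,92): 12 bp
  [92,99): 7 bp
  [99,106): 7 bp
  [106,118): 12 bp
  [118,125): 7 bp
  [125,139): 14 bp

[3,6,7,7,7,7,9,9,9,10,11,12,12,14,16]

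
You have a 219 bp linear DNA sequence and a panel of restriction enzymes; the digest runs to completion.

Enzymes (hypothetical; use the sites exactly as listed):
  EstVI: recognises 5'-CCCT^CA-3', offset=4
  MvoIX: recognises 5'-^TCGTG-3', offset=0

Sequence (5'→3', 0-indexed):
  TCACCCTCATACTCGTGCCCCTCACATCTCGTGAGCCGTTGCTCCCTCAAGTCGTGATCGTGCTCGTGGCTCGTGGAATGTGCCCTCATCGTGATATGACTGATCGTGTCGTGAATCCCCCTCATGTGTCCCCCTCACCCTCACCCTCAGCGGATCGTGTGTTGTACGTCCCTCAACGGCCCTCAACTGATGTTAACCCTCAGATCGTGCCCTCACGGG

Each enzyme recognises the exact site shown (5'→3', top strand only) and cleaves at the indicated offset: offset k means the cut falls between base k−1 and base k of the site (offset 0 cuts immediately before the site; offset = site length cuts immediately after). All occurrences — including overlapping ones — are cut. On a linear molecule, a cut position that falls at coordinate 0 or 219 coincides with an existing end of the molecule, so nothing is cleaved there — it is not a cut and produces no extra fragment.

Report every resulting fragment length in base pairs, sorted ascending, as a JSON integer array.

[2,4,4,5,5,6,6,6,6,6,6,7,7,7,9,10,10,13,14,15,16,17,19,19]

Site scan:
  EstVI (CCCTCA, off=4): starts [3, 18, 43, 82, 118, 131, 137, 143, 169, 179, 196, 209] → cuts [7, 22, 47, 86, 122, 135, 141, 147, 173, 183, 200, 213]
  MvoIX (TCGTG, off=0): starts [12, 28, 51, 57, 63, 70, 88, 103, 108, 154, 204] → cuts [12, 28, 51, 57, 63, 70, 88, 103, 108, 154, 204]

Pooled cuts: [7, 12, 22, 28, 47, 51, 57, 63, 70, 86, 88, 103, 108, 122, 135, 141, 147, 154, 173, 183, 200, 204, 213]

Fragments:
  [0,7): 7 bp
  [7,12): 5 bp
  [12,22): 10 bp
  [22,28): 6 bp
  [28,47): 19 bp
  [47,51): 4 bp
  [51,57): 6 bp
  [57,63): 6 bp
  [63,70): 7 bp
  [70,86): 16 bp
  [86,88): 2 bp
  [88,103): 15 bp
  [103,108): 5 bp
  [108,122): 14 bp
  [122,135): 13 bp
  [135,141): 6 bp
  [141,147): 6 bp
  [147,154): 7 bp
  [154,173): 19 bp
  [173,183): 10 bp
  [183,200): 17 bp
  [200,204): 4 bp
  [204,213): 9 bp
  [213,219): 6 bp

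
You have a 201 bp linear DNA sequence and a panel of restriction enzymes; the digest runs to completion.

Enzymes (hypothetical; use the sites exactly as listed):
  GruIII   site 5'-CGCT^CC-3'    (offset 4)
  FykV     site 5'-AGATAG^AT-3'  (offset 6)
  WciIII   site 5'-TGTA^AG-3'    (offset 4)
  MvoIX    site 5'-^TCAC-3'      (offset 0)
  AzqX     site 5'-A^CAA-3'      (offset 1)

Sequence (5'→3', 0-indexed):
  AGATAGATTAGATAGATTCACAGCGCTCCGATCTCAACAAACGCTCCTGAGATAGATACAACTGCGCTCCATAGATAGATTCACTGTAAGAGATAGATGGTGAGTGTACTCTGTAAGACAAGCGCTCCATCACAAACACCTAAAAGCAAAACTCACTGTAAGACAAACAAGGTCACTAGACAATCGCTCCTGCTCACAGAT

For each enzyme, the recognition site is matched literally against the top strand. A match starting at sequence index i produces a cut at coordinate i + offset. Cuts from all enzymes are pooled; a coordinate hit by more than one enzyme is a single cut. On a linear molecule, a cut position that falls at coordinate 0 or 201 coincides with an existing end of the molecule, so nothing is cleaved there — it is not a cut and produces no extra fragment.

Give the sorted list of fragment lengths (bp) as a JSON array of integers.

[2,2,3,3,3,3,3,4,5,5,6,8,8,8,8,8,8,8,8,9,10,10,10,10,10,19,20]

Site scan:
  GruIII (CGCTCC, off=4): starts [23, 41, 64, 122, 184] → cuts [27, 45, 68, 126, 188]
  FykV (AGATAGAT, off=6): starts [0, 9, 49, 72, 90] → cuts [6, 15, 55, 78, 96]
  WciIII (TGTAAG, off=4): starts [84, 111, 156] → cuts [88, 115, 160]
  MvoIX (TCAC, off=0): starts [17, 80, 129, 152, 172, 193] → cuts [17, 80, 129, 152, 172, 193]
  AzqX (ACAA, off=1): starts [36, 57, 117, 131, 162, 166, 179] → cuts [37, 58, 118, 132, 163, 167, 180]

Pooled cuts: [6, 15, 17, 27, 37, 45, 55, 58, 68, 78, 80, 88, 96, 115, 118, 126, 129, 132, 152, 160, 163, 167, 172, 180, 188, 193]

Fragments:
  [0,6): 6 bp
  [6,15): 9 bp
  [15,17): 2 bp
  [17,27): 10 bp
  [27,37): 10 bp
  [37,45): 8 bp
  [45,55): 10 bp
  [55,58): 3 bp
  [58,68): 10 bp
  [68,78): 10 bp
  [78,80): 2 bp
  [80,88): 8 bp
  [88,96): 8 bp
  [96,115): 19 bp
  [115,118): 3 bp
  [118,126): 8 bp
  [126,129): 3 bp
  [129,132): 3 bp
  [132,152): 20 bp
  [152,160): 8 bp
  [160,163): 3 bp
  [163,167): 4 bp
  [167,172): 5 bp
  [172,180): 8 bp
  [180,188): 8 bp
  [188,193): 5 bp
  [193,201): 8 bp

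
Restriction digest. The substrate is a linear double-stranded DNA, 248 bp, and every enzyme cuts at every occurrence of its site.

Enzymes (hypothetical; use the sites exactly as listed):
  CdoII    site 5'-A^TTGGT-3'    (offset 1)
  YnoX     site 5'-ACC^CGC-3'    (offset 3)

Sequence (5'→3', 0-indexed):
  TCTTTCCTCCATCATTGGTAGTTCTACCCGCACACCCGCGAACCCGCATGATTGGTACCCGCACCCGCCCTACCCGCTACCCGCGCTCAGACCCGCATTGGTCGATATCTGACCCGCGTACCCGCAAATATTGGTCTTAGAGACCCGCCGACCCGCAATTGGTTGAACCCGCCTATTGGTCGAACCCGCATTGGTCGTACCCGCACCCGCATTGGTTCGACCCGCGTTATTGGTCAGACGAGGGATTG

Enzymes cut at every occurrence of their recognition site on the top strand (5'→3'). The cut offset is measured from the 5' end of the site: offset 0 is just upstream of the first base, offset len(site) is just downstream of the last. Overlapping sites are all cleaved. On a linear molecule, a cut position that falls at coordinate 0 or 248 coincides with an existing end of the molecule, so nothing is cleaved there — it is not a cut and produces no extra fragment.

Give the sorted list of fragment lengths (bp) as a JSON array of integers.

Scan for sites:
  CdoII ATTGGT/1: at [13, 50, 96, 129, 157, 174, 189, 210, 228] ⇒ [14, 51, 97, 130, 158, 175, 190, 211, 229]
  YnoX ACCCGC/3: at [25, 33, 41, 56, 62, 71, 78, 90, 111, 119, 142, 150, 166, 183, 198, 204, 219] ⇒ [28, 36, 44, 59, 65, 74, 81, 93, 114, 122, 145, 153, 169, 186, 201, 207, 222]

All cut coordinates (distinct, sorted): [14, 28, 36, 44, 51, 59, 65, 74, 81, 93, 97, 114, 122, 130, 145, 153, 158, 169, 175, 186, 190, 201, 207, 211, 222, 229]

Fragment lengths:
  [0,14): 14 bp
  [14,28): 14 bp
  [28,36): 8 bp
  [36,44): 8 bp
  [44,51): 7 bp
  [51,59): 8 bp
  [59,65): 6 bp
  [65,74): 9 bp
  [74,81): 7 bp
  [81,93): 12 bp
  [93,97): 4 bp
  [97,114): 17 bp
  [114,122): 8 bp
  [122,130): 8 bp
  [130,145): 15 bp
  [145,153): 8 bp
  [153,158): 5 bp
  [158,169): 11 bp
  [169,175): 6 bp
  [175,186): 11 bp
  [186,190): 4 bp
  [190,201): 11 bp
  [201,207): 6 bp
  [207,211): 4 bp
  [211,222): 11 bp
  [222,229): 7 bp
  [229,248): 19 bp

[4,4,4,5,6,6,6,7,7,7,8,8,8,8,8,8,9,11,11,11,11,12,14,14,15,17,19]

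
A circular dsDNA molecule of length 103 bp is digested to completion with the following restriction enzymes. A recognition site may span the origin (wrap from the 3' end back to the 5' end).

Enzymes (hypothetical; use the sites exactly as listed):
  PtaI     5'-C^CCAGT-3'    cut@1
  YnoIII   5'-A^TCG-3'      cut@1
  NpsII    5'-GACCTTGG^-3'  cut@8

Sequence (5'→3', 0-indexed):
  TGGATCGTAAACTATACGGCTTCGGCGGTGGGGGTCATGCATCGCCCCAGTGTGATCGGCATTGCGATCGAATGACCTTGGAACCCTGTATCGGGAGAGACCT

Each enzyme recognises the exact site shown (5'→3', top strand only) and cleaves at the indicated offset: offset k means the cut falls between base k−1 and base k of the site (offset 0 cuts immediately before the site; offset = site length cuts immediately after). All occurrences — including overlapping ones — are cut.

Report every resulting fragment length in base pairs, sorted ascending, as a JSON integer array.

[1,5,9,9,12,14,16,37]

Site scan:
  PtaI (CCCAGT, off=1): starts [45] → cuts [46]
  YnoIII (ATCG, off=1): starts [3, 40, 54, 66, 89] → cuts [4, 41, 55, 67, 90]
  NpsII (GACCTTGG, off=8): starts [73, 98] → cuts [3, 81]

All cut coordinates (distinct, sorted): [3, 4, 41, 46, 55, 67, 81, 90]

Fragment lengths:
  3→4: 1 bp
  4→41: 37 bp
  41→46: 5 bp
  46→55: 9 bp
  55→67: 12 bp
  67→81: 14 bp
  81→90: 9 bp
  90→3 (wrap): 103-90+3 = 16 bp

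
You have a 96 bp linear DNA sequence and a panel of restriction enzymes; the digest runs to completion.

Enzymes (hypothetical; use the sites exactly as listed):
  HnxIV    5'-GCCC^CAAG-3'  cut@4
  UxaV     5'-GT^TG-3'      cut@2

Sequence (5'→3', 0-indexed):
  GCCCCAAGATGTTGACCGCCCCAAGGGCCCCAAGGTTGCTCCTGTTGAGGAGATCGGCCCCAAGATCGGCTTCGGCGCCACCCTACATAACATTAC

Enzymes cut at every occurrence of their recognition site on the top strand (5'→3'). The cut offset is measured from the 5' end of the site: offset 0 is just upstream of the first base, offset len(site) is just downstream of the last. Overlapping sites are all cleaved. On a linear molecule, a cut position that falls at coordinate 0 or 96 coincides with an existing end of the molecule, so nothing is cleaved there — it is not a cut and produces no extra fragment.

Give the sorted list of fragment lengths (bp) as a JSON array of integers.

[4,6,8,9,9,9,15,36]

Per-enzyme occurrences:
  HnxIV (GCCCCAAG, off=4): starts [0, 17, 26, 56] → cuts [4, 21, 30, 60]
  UxaV (GTTG, off=2): starts [10, 34, 43] → cuts [12, 36, 45]

Pooled cuts: [4, 12, 21, 30, 36, 45, 60]

Fragments:
  [0,4): 4 bp
  [4,12): 8 bp
  [12,21): 9 bp
  [21,30): 9 bp
  [30,36): 6 bp
  [36,45): 9 bp
  [45,60): 15 bp
  [60,96): 36 bp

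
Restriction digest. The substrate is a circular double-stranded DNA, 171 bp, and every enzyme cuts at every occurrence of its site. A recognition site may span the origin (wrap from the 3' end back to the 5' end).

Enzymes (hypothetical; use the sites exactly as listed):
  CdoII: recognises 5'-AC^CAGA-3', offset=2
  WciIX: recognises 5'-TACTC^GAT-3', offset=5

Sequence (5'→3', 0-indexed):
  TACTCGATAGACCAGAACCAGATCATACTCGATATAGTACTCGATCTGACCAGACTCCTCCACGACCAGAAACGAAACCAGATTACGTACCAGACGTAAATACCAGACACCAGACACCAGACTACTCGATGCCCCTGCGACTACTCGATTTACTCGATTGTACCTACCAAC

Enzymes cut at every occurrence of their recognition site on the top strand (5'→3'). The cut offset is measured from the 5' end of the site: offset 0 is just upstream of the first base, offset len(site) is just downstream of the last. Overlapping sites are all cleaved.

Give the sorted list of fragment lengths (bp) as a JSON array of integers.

[6,7,7,7,8,9,10,12,12,12,12,13,16,19,21]

Site scan:
  CdoII (ACCAGA, off=2): starts [10, 16, 48, 64, 76, 88, 101, 108, 115] → cuts [12, 18, 50, 66, 78, 90, 103, 110, 117]
  WciIX (TACTCGAT, off=5): starts [0, 25, 37, 122, 141, 150] → cuts [5, 30, 42, 127, 146, 155]

Pooled cuts: [5, 12, 18, 30, 42, 50, 66, 78, 90, 103, 110, 117, 127, 146, 155]

Fragment lengths:
  5→12: 7 bp
  12→18: 6 bp
  18→30: 12 bp
  30→42: 12 bp
  42→50: 8 bp
  50→66: 16 bp
  66→78: 12 bp
  78→90: 12 bp
  90→103: 13 bp
  103→110: 7 bp
  110→117: 7 bp
  117→127: 10 bp
  127→146: 19 bp
  146→155: 9 bp
  155→5 (wrap): 171-155+5 = 21 bp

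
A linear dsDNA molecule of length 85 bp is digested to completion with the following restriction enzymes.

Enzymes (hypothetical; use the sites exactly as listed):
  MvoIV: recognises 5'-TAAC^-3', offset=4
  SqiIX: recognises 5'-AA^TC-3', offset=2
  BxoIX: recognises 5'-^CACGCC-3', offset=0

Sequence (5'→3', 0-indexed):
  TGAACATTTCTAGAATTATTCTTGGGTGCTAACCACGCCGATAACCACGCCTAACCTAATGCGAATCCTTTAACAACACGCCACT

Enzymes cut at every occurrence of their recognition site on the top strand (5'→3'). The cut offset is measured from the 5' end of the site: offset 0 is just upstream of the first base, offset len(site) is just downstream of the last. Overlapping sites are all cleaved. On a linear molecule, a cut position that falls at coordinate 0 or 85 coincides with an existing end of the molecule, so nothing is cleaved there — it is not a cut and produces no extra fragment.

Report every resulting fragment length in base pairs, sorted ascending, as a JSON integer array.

Site scan:
  MvoIV (TAAC, off=4): starts [29, 41, 51, 70] → cuts [33, 45, 55, 74]
  SqiIX (AATC, off=2): starts [63] → cuts [65]
  BxoIX (CACGCC, off=0): starts [33, 45, 76] → cuts [33, 45, 76]

Pooled cuts: [33, 45, 55, 65, 74, 76]

Fragments:
  [0,33): 33 bp
  [33,45): 12 bp
  [45,55): 10 bp
  [55,65): 10 bp
  [65,74): 9 bp
  [74,76): 2 bp
  [76,85): 9 bp

[2,9,9,10,10,12,33]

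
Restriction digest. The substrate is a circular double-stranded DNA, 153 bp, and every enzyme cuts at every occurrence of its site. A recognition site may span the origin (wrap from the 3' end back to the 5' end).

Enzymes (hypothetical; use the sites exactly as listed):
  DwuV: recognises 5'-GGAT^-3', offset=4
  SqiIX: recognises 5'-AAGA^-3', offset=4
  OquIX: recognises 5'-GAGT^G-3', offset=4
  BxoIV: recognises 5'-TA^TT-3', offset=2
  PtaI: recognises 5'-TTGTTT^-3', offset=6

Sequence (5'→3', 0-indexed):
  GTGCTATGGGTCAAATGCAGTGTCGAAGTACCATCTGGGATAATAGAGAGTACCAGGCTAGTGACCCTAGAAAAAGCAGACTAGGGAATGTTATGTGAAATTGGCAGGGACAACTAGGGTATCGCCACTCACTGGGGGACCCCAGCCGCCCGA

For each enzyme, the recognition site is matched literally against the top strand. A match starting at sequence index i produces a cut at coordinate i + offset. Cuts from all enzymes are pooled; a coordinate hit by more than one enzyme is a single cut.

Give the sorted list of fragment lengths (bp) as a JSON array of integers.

Scan for sites:
  DwuV GGAT/4: at [37] ⇒ [41]
  SqiIX (AAGA, off=4): no sites
  OquIX GAGTG/4: at [151] ⇒ [2]
  BxoIV (TATT, off=2): no sites
  PtaI (TTGTTT, off=6): no sites

Pooled cuts: [2, 41]

Fragment lengths:
  2→41: 39 bp
  41→2 (wrap): 153-41+2 = 114 bp

[39,114]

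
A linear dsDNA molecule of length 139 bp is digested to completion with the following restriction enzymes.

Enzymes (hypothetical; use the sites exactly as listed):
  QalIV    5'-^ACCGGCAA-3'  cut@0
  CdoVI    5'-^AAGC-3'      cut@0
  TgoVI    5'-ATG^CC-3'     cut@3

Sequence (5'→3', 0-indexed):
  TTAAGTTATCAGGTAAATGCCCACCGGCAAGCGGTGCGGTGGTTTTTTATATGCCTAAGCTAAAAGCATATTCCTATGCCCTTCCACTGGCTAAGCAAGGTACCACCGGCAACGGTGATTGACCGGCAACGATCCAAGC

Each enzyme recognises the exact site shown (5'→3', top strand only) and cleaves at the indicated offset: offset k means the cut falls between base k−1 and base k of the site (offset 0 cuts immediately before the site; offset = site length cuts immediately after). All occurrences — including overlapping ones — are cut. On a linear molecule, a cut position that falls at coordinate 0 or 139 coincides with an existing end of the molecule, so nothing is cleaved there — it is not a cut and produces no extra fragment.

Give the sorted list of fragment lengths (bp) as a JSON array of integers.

[3,3,4,6,7,12,14,14,15,17,19,25]

Site scan:
  QalIV ACCGGCAA/0: at [22, 104, 121] ⇒ [22, 104, 121]
  CdoVI AAGC/0: at [28, 56, 63, 92, 135] ⇒ [28, 56, 63, 92, 135]
  TgoVI ATGCC/3: at [16, 50, 75] ⇒ [19, 53, 78]

All cut coordinates (distinct, sorted): [19, 22, 28, 53, 56, 63, 78, 92, 104, 121, 135]

Fragments:
  [0,19): 19 bp
  [19,22): 3 bp
  [22,28): 6 bp
  [28,53): 25 bp
  [53,56): 3 bp
  [56,63): 7 bp
  [63,78): 15 bp
  [78,92): 14 bp
  [92,104): 12 bp
  [104,121): 17 bp
  [121,135): 14 bp
  [135,139): 4 bp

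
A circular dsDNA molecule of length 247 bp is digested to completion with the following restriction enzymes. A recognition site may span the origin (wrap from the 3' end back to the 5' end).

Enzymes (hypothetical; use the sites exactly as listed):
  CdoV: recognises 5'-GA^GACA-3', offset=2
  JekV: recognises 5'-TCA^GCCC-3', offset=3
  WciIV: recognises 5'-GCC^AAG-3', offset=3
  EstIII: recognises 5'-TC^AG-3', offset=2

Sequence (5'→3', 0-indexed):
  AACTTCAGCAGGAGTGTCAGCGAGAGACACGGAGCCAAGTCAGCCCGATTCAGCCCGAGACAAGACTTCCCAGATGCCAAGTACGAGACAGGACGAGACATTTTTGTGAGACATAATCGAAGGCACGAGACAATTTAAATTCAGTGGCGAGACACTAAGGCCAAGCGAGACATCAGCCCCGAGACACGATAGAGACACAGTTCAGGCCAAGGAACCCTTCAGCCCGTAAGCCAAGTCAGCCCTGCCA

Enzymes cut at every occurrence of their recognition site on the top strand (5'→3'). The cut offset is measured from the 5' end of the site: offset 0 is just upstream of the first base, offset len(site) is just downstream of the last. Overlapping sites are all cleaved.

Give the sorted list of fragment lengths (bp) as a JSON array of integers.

Site scan:
  CdoV (GAGACA, off=2): starts [23, 56, 84, 94, 107, 126, 148, 166, 180, 191] → cuts [25, 58, 86, 96, 109, 128, 150, 168, 182, 193]
  JekV (TCAGCCC, off=3): starts [39, 49, 172, 218, 235] → cuts [42, 52, 175, 221, 238]
  WciIV (GCCAAG, off=3): starts [33, 75, 159, 205, 229] → cuts [36, 78, 162, 208, 232]
  EstIII (TCAG, off=2): starts [4, 16, 39, 49, 140, 172, 201, 218, 235] → cuts [6, 18, 41, 51, 142, 174, 203, 220, 237]

All cut coordinates (distinct, sorted): [6, 18, 25, 36, 41, 42, 51, 52, 58, 78, 86, 96, 109, 128, 142, 150, 162, 168, 174, 175, 182, 193, 203, 208, 220, 221, 232, 237, 238]

Fragment lengths:
  6→18: 12 bp
  18→25: 7 bp
  25→36: 11 bp
  36→41: 5 bp
  41→42: 1 bp
  42→51: 9 bp
  51→52: 1 bp
  52→58: 6 bp
  58→78: 20 bp
  78→86: 8 bp
  86→96: 10 bp
  96→109: 13 bp
  109→128: 19 bp
  128→142: 14 bp
  142→150: 8 bp
  150→162: 12 bp
  162→168: 6 bp
  168→174: 6 bp
  174→175: 1 bp
  175→182: 7 bp
  182→193: 11 bp
  193→203: 10 bp
  203→208: 5 bp
  208→220: 12 bp
  220→221: 1 bp
  221→232: 11 bp
  232→237: 5 bp
  237→238: 1 bp
  238→6 (wrap): 247-238+6 = 15 bp

[1,1,1,1,1,5,5,5,6,6,6,7,7,8,8,9,10,10,11,11,11,12,12,12,13,14,15,19,20]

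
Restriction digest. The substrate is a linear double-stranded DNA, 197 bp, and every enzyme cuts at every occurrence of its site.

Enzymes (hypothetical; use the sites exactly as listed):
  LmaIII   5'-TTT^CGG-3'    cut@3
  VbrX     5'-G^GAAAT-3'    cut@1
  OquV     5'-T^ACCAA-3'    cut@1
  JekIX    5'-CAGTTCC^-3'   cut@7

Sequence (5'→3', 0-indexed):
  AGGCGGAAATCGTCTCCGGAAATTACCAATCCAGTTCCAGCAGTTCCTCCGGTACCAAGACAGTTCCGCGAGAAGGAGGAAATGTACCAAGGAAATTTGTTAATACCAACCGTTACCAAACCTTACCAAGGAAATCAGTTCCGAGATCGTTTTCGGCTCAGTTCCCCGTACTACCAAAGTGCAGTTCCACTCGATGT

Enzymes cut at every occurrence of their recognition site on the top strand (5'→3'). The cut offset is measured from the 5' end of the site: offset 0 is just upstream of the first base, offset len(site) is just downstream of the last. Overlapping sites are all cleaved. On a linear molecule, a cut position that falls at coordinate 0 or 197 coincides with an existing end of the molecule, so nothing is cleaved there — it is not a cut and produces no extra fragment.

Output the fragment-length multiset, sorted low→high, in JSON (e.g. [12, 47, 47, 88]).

[5,6,6,6,6,7,7,9,9,10,10,11,11,12,12,13,13,14,14,16]

Per-enzyme occurrences:
  LmaIII TTTCGG/3: at [150] ⇒ [153]
  VbrX GGAAAT/1: at [4, 17, 77, 90, 129] ⇒ [5, 18, 78, 91, 130]
  OquV TACCAA/1: at [23, 52, 84, 103, 113, 123, 171] ⇒ [24, 53, 85, 104, 114, 124, 172]
  JekIX CAGTTCC/7: at [31, 40, 60, 135, 158, 181] ⇒ [38, 47, 67, 142, 165, 188]

All cut coordinates (distinct, sorted): [5, 18, 24, 38, 47, 53, 67, 78, 85, 91, 104, 114, 124, 130, 142, 153, 165, 172, 188]

Fragments:
  [0,5): 5 bp
  [5,18): 13 bp
  [18,24): 6 bp
  [24,38): 14 bp
  [38,47): 9 bp
  [47,53): 6 bp
  [53,67): 14 bp
  [67,78): 11 bp
  [78,85): 7 bp
  [85,91): 6 bp
  [91,104): 13 bp
  [104,114): 10 bp
  [114,124): 10 bp
  [124,130): 6 bp
  [130,142): 12 bp
  [142,153): 11 bp
  [153,165): 12 bp
  [165,172): 7 bp
  [172,188): 16 bp
  [188,197): 9 bp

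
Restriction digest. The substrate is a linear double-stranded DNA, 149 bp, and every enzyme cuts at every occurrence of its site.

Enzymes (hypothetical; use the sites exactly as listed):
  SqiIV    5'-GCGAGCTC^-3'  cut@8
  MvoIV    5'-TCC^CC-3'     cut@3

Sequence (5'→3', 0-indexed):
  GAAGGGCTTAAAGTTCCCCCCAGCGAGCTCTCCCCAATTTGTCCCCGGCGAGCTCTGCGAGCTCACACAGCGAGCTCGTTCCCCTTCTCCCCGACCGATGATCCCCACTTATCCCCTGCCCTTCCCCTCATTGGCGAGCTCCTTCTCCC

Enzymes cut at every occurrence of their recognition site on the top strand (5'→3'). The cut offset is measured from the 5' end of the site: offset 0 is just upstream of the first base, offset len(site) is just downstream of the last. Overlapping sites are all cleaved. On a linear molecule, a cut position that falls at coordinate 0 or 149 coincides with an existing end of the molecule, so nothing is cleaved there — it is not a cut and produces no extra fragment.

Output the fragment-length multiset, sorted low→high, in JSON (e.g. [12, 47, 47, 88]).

[3,5,8,8,9,10,11,11,11,13,13,14,16,17]

Site scan:
  SqiIV GCGAGCTC/8: at [22, 47, 56, 69, 133] ⇒ [30, 55, 64, 77, 141]
  MvoIV TCCCC/3: at [14, 30, 41, 79, 87, 101, 111, 122] ⇒ [17, 33, 44, 82, 90, 104, 114, 125]

Pooled cuts: [17, 30, 33, 44, 55, 64, 77, 82, 90, 104, 114, 125, 141]

Fragment lengths:
  [0,17): 17 bp
  [17,30): 13 bp
  [30,33): 3 bp
  [33,44): 11 bp
  [44,55): 11 bp
  [55,64): 9 bp
  [64,77): 13 bp
  [77,82): 5 bp
  [82,90): 8 bp
  [90,104): 14 bp
  [104,114): 10 bp
  [114,125): 11 bp
  [125,141): 16 bp
  [141,149): 8 bp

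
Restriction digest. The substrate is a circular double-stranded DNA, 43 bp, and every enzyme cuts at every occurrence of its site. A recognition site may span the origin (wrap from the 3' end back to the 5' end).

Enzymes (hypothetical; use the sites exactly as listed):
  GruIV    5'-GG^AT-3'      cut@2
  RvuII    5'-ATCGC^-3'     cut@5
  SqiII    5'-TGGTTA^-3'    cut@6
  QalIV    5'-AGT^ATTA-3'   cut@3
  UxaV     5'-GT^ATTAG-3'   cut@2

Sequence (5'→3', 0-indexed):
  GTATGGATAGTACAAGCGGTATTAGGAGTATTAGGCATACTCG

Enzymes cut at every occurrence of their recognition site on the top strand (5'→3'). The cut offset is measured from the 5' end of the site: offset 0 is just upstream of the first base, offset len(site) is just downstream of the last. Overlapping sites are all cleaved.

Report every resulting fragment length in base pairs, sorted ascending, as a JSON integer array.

[9,14,20]

Per-enzyme occurrences:
  GruIV GGAT/2: at [4] ⇒ [6]
  RvuII (ATCGC, off=5): no sites
  SqiII (TGGTTA, off=6): no sites
  QalIV AGTATTA/3: at [26] ⇒ [29]
  UxaV GTATTAG/2: at [18, 27] ⇒ [20, 29]

Pooled cuts: [6, 20, 29]

Fragment lengths:
  6→20: 14 bp
  20→29: 9 bp
  29→6 (wrap): 43-29+6 = 20 bp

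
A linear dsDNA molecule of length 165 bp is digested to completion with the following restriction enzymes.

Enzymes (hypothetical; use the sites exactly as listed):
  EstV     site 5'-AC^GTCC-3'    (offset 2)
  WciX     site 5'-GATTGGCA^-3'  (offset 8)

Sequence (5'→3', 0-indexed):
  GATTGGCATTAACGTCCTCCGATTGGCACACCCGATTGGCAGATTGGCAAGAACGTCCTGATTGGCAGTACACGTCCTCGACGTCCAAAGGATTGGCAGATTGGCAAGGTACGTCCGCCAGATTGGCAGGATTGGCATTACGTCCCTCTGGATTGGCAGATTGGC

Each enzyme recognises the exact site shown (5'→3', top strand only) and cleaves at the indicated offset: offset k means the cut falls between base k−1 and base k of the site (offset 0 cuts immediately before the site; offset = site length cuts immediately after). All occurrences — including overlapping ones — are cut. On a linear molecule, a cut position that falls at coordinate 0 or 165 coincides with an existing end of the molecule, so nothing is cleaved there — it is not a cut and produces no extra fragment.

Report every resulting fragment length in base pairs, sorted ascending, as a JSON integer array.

Site scan:
  EstV ACGTCC/2: at [11, 52, 71, 80, 110, 139] ⇒ [13, 54, 73, 82, 112, 141]
  WciX GATTGGCA/8: at [0, 20, 33, 41, 59, 90, 98, 120, 129, 150] ⇒ [8, 28, 41, 49, 67, 98, 106, 128, 137, 158]

Pooled cuts: [8, 13, 28, 41, 49, 54, 67, 73, 82, 98, 106, 112, 128, 137, 141, 158]

Fragments:
  [0,8): 8 bp
  [8,13): 5 bp
  [13,28): 15 bp
  [28,41): 13 bp
  [41,49): 8 bp
  [49,54): 5 bp
  [54,67): 13 bp
  [67,73): 6 bp
  [73,82): 9 bp
  [82,98): 16 bp
  [98,106): 8 bp
  [106,112): 6 bp
  [112,128): 16 bp
  [128,137): 9 bp
  [137,141): 4 bp
  [141,158): 17 bp
  [158,165): 7 bp

[4,5,5,6,6,7,8,8,8,9,9,13,13,15,16,16,17]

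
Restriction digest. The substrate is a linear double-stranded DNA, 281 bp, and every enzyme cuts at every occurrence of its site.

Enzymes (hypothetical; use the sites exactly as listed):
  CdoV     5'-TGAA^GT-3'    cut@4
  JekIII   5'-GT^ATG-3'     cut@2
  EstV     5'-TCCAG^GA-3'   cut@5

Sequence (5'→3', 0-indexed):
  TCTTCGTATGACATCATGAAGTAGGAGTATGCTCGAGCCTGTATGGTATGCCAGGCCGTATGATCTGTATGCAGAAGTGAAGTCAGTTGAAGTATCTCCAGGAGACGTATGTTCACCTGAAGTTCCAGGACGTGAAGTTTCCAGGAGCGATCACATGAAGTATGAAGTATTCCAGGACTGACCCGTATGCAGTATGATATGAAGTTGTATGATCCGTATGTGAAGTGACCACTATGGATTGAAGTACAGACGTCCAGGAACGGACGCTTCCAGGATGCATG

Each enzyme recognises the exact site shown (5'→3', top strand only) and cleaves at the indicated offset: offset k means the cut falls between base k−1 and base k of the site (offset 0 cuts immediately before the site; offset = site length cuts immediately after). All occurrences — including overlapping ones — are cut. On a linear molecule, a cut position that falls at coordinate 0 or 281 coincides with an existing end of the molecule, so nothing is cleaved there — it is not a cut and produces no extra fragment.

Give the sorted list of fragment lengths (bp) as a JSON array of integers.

Per-enzyme occurrences:
  CdoV (TGAAGT, off=4): starts [16, 77, 87, 117, 132, 155, 162, 199, 220, 239] → cuts [20, 81, 91, 121, 136, 159, 166, 203, 224, 243]
  JekIII (GTATG, off=2): starts [5, 26, 40, 45, 57, 66, 106, 159, 184, 191, 206, 215] → cuts [7, 28, 42, 47, 59, 68, 108, 161, 186, 193, 208, 217]
  EstV (TCCAGGA, off=5): starts [96, 123, 139, 170, 252, 268] → cuts [101, 128, 144, 175, 257, 273]

All cut coordinates (distinct, sorted): [7, 20, 28, 42, 47, 59, 68, 81, 91, 101, 108, 121, 128, 136, 144, 159, 161, 166, 175, 186, 193, 203, 208, 217, 224, 243, 257, 273]

Fragments:
  [0,7): 7 bp
  [7,20): 13 bp
  [20,28): 8 bp
  [28,42): 14 bp
  [42,47): 5 bp
  [47,59): 12 bp
  [59,68): 9 bp
  [68,81): 13 bp
  [81,91): 10 bp
  [91,101): 10 bp
  [101,108): 7 bp
  [108,121): 13 bp
  [121,128): 7 bp
  [128,136): 8 bp
  [136,144): 8 bp
  [144,159): 15 bp
  [159,161): 2 bp
  [161,166): 5 bp
  [166,175): 9 bp
  [175,186): 11 bp
  [186,193): 7 bp
  [193,203): 10 bp
  [203,208): 5 bp
  [208,217): 9 bp
  [217,224): 7 bp
  [224,243): 19 bp
  [243,257): 14 bp
  [257,273): 16 bp
  [273,281): 8 bp

[2,5,5,5,7,7,7,7,7,8,8,8,8,9,9,9,10,10,10,11,12,13,13,13,14,14,15,16,19]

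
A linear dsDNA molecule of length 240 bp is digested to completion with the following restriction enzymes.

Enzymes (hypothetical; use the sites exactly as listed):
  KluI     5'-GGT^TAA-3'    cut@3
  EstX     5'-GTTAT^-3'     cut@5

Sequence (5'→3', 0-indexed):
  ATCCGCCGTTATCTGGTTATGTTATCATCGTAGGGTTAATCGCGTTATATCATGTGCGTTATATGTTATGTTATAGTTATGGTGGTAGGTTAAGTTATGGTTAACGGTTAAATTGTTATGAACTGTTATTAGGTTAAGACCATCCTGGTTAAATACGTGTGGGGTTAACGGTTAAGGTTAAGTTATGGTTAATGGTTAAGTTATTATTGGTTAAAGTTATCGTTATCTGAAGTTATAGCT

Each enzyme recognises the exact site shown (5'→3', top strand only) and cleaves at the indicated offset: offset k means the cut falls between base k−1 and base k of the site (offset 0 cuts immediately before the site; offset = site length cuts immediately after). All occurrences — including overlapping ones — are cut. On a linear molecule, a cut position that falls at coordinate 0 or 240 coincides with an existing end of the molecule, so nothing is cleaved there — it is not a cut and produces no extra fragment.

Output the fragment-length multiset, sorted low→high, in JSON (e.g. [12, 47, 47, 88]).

Scan for sites:
  KluI (GGTTAA, off=3): starts [33, 87, 98, 105, 131, 146, 162, 169, 175, 186, 193, 208] → cuts [36, 90, 101, 108, 134, 149, 165, 172, 178, 189, 196, 211]
  EstX (GTTAT, off=5): starts [7, 15, 20, 43, 57, 64, 69, 75, 93, 114, 124, 181, 199, 215, 221, 231] → cuts [12, 20, 25, 48, 62, 69, 74, 80, 98, 119, 129, 186, 204, 220, 226, 236]

All cut coordinates (distinct, sorted): [12, 20, 25, 36, 48, 62, 69, 74, 80, 90, 98, 101, 108, 119, 129, 134, 149, 165, 172, 178, 186, 189, 196, 204, 211, 220, 226, 236]

Fragments:
  [0,12): 12 bp
  [12,20): 8 bp
  [20,25): 5 bp
  [25,36): 11 bp
  [36,48): 12 bp
  [48,62): 14 bp
  [62,69): 7 bp
  [69,74): 5 bp
  [74,80): 6 bp
  [80,90): 10 bp
  [90,98): 8 bp
  [98,101): 3 bp
  [101,108): 7 bp
  [108,119): 11 bp
  [119,129): 10 bp
  [129,134): 5 bp
  [134,149): 15 bp
  [149,165): 16 bp
  [165,172): 7 bp
  [172,178): 6 bp
  [178,186): 8 bp
  [186,189): 3 bp
  [189,196): 7 bp
  [196,204): 8 bp
  [204,211): 7 bp
  [211,220): 9 bp
  [220,226): 6 bp
  [226,236): 10 bp
  [236,240): 4 bp

[3,3,4,5,5,5,6,6,6,7,7,7,7,7,8,8,8,8,9,10,10,10,11,11,12,12,14,15,16]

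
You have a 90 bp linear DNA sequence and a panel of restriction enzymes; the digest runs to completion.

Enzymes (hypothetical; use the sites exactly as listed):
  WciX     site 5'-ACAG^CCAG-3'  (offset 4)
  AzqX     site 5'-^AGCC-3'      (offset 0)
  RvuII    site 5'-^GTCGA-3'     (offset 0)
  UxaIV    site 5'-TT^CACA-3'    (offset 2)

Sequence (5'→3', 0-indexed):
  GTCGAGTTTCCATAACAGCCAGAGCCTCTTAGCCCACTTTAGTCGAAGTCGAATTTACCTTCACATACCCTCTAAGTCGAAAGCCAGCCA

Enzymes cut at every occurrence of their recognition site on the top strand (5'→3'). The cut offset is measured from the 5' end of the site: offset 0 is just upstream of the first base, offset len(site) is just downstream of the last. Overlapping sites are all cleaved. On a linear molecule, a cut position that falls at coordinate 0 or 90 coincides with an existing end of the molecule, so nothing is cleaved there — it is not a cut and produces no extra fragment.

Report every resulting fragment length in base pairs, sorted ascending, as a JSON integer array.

Scan for sites:
  WciX ACAGCCAG/4: at [14] ⇒ [18]
  AzqX AGCC/0: at [16, 22, 30, 81, 85] ⇒ [16, 22, 30, 81, 85]
  RvuII GTCGA/0: at [0, 41, 47, 75] ⇒ [41, 47, 75] (position 0 is a terminus of the linear molecule — no cut)
  UxaIV TTCACA/2: at [59] ⇒ [61]

Pooled cuts: [16, 18, 22, 30, 41, 47, 61, 75, 81, 85]

Fragment lengths:
  [0,16): 16 bp
  [16,18): 2 bp
  [18,22): 4 bp
  [22,30): 8 bp
  [30,41): 11 bp
  [41,47): 6 bp
  [47,61): 14 bp
  [61,75): 14 bp
  [75,81): 6 bp
  [81,85): 4 bp
  [85,90): 5 bp

[2,4,4,5,6,6,8,11,14,14,16]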